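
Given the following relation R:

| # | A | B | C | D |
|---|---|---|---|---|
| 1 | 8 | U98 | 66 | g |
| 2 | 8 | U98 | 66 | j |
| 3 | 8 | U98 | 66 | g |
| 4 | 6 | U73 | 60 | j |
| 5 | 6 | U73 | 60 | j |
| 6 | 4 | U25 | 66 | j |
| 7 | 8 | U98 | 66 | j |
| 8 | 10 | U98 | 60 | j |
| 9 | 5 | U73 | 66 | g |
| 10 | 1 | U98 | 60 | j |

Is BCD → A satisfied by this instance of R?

(B=U98, C=66, D=g): rows 1, 3 → A = 8, 8 ✓
(B=U98, C=66, D=j): rows 2, 7 → A = 8, 8 ✓
(B=U73, C=60, D=j): rows 4, 5 → A = 6, 6 ✓
(B=U25, C=66, D=j): row 6 → A = 4 ✓
(B=U98, C=60, D=j): rows 8, 10 → A takes values {10, 1} — violation
(B=U73, C=66, D=g): row 9 → A = 5 ✓
Two rows agree on BCD but differ on A, so BCD → A does not hold.

No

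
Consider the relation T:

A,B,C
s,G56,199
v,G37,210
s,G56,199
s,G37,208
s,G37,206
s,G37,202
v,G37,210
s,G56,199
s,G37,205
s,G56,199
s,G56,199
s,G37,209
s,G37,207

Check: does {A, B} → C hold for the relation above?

No

(A=s, B=G56): 5 rows → C = 199, 199, 199, 199, 199 ✓
(A=v, B=G37): 2 rows → C = 210, 210 ✓
(A=s, B=G37): 6 rows → C takes values {208, 206, 202, 205, 209, 207} — violation
Two rows agree on {A, B} but differ on C, so {A, B} → C does not hold.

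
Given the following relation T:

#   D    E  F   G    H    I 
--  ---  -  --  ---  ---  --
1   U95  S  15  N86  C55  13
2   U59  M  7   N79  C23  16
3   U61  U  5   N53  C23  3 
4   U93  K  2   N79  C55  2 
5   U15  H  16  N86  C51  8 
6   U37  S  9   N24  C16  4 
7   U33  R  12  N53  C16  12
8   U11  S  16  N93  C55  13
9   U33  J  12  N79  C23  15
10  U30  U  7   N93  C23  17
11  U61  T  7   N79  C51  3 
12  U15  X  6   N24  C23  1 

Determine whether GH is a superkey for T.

Rows 2 and 9 have the same GH value (G=N79, H=C23) but are distinct tuples, so GH does not determine every attribute — not a superkey.

No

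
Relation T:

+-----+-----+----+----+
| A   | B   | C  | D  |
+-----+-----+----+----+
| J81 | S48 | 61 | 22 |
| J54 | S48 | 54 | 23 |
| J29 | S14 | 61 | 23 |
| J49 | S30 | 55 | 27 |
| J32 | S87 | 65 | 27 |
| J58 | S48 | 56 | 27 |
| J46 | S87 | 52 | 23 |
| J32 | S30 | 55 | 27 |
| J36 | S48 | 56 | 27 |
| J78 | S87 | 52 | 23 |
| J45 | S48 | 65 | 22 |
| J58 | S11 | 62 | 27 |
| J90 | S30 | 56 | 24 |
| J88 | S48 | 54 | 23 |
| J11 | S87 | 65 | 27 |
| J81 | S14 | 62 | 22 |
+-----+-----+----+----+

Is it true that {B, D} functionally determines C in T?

No

(B=S48, D=22): 2 rows → C takes values {61, 65} — violation
(B=S48, D=23): 2 rows → C = 54, 54 ✓
(B=S14, D=23): 1 row → C = 61 ✓
(B=S30, D=27): 2 rows → C = 55, 55 ✓
(B=S87, D=27): 2 rows → C = 65, 65 ✓
(B=S48, D=27): 2 rows → C = 56, 56 ✓
(B=S87, D=23): 2 rows → C = 52, 52 ✓
(B=S11, D=27): 1 row → C = 62 ✓
(B=S30, D=24): 1 row → C = 56 ✓
(B=S14, D=22): 1 row → C = 62 ✓
Two rows agree on {B, D} but differ on C, so {B, D} → C does not hold.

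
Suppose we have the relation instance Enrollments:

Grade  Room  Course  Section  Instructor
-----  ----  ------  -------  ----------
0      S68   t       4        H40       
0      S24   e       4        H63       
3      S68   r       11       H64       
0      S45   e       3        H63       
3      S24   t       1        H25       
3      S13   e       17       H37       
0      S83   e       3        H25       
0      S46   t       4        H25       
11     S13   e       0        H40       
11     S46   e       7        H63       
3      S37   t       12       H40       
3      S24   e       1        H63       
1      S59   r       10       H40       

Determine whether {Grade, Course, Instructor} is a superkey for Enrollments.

Two distinct rows share (Grade=0, Course=e, Instructor=H63), so {Grade, Course, Instructor} does not determine every attribute — not a superkey.

No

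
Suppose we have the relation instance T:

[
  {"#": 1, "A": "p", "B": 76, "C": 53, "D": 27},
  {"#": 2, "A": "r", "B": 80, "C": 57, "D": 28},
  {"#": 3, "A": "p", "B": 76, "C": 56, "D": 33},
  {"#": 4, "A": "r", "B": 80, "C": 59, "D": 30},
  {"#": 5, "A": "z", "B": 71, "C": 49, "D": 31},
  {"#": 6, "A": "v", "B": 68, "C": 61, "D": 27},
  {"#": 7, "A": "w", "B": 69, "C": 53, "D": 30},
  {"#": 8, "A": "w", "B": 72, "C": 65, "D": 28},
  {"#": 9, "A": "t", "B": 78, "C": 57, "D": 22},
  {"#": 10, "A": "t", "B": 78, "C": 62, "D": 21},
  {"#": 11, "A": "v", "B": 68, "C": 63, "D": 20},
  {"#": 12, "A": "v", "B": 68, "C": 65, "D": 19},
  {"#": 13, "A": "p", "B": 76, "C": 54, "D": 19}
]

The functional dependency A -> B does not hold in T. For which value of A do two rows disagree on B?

A=p: rows 1, 3, 13 → B = 76, 76, 76 ✓
A=r: rows 2, 4 → B = 80, 80 ✓
A=z: row 5 → B = 71 ✓
A=v: rows 6, 11, 12 → B = 68, 68, 68 ✓
A=w: rows 7, 8 → B takes values {69, 72} — violation
A=t: rows 9, 10 → B = 78, 78 ✓
The only A value with inconsistent B is A=w.

w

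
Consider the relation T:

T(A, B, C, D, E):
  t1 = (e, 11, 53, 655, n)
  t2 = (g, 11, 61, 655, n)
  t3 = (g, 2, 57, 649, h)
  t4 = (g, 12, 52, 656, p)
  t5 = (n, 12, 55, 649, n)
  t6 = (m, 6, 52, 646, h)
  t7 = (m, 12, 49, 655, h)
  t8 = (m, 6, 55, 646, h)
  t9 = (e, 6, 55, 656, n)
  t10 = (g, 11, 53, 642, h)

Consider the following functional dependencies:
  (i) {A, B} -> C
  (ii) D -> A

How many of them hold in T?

(i) {A, B} -> C: (A=g, B=11): rows 2, 10 → C takes values {61, 53} — violation; (A=m, B=6): rows 6, 8 → C takes values {52, 55} — violation — fails.
(ii) D -> A: D=655: rows 1, 2, 7 → A takes values {e, g, m} — violation; D=649: rows 3, 5 → A takes values {g, n} — violation; D=656: rows 4, 9 → A takes values {g, e} — violation — fails.
None of the 2 dependencies hold.

0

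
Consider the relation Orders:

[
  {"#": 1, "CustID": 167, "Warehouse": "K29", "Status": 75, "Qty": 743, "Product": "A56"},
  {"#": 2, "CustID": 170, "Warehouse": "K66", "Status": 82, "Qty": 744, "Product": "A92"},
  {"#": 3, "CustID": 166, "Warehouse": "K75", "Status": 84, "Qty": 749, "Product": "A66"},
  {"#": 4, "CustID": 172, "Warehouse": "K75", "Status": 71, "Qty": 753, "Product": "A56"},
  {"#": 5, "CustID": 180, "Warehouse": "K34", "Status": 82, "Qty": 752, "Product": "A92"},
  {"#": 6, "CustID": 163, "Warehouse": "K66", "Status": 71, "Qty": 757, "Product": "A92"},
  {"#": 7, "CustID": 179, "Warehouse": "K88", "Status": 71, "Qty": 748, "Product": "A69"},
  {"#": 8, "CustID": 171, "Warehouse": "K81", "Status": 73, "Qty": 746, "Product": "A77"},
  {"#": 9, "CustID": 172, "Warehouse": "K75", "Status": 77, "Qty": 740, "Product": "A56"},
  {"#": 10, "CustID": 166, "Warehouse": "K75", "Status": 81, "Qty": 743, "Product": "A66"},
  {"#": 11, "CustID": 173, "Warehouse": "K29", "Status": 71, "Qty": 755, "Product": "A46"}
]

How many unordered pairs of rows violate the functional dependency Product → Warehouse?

4

Product=A56: violating pairs (1,4), (1,9) — 2 pairs.
Product=A92: violating pairs (2,5), (5,6) — 2 pairs.
Product=A66: all 2 rows agree on Warehouse — 0 pairs.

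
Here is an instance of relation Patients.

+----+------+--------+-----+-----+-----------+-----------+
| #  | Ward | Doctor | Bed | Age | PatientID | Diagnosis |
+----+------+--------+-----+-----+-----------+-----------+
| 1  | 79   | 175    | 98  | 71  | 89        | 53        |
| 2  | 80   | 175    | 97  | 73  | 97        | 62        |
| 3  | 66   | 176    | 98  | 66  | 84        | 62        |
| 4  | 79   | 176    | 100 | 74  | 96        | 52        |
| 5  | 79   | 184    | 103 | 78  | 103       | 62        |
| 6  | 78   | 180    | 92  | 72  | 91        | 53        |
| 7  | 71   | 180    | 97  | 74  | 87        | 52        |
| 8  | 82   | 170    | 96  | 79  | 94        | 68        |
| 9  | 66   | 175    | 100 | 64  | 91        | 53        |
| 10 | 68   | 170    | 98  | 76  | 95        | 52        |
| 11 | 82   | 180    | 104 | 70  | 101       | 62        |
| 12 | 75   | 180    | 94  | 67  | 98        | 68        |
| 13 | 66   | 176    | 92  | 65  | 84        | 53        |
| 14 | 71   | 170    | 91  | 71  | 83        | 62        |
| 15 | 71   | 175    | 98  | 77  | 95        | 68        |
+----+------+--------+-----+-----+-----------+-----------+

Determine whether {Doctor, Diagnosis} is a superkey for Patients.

No

Rows 1 and 9 have the same {Doctor, Diagnosis} value (Doctor=175, Diagnosis=53) but are distinct tuples, so {Doctor, Diagnosis} does not determine every attribute — not a superkey.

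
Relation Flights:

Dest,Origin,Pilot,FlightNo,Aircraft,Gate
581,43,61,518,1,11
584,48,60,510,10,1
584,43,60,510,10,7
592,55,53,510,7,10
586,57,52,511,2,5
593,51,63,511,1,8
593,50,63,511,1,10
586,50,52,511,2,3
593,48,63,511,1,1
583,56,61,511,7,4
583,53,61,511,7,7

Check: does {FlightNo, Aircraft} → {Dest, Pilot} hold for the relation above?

Yes

(FlightNo=518, Aircraft=1): 1 row → {Dest,Pilot} = (581, 61) ✓
(FlightNo=510, Aircraft=10): 2 rows → {Dest,Pilot} = (584, 60), (584, 60) ✓
(FlightNo=510, Aircraft=7): 1 row → {Dest,Pilot} = (592, 53) ✓
(FlightNo=511, Aircraft=2): 2 rows → {Dest,Pilot} = (586, 52), (586, 52) ✓
(FlightNo=511, Aircraft=1): 3 rows → {Dest,Pilot} = (593, 63), (593, 63), (593, 63) ✓
(FlightNo=511, Aircraft=7): 2 rows → {Dest,Pilot} = (583, 61), (583, 61) ✓
Every {FlightNo, Aircraft} value is associated with a single {Dest, Pilot} value, so {FlightNo, Aircraft} → {Dest, Pilot} holds.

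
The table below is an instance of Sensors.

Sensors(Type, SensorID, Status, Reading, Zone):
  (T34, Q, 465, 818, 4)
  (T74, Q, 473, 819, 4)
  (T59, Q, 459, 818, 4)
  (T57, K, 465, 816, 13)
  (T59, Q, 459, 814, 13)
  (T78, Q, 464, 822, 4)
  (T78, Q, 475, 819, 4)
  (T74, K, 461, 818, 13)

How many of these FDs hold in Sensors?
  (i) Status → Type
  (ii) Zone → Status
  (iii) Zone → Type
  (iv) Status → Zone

0

(i) Status → Type: Status=465: 2 rows → Type takes values {T34, T57} — violation — fails.
(ii) Zone → Status: Zone=4: 5 rows → Status takes values {465, 473, 459, 464, 475} — violation; Zone=13: 3 rows → Status takes values {465, 459, 461} — violation — fails.
(iii) Zone → Type: Zone=4: 5 rows → Type takes values {T34, T74, T59, T78} — violation; Zone=13: 3 rows → Type takes values {T57, T59, T74} — violation — fails.
(iv) Status → Zone: Status=465: 2 rows → Zone takes values {4, 13} — violation; Status=459: 2 rows → Zone takes values {4, 13} — violation — fails.
None of the 4 dependencies hold.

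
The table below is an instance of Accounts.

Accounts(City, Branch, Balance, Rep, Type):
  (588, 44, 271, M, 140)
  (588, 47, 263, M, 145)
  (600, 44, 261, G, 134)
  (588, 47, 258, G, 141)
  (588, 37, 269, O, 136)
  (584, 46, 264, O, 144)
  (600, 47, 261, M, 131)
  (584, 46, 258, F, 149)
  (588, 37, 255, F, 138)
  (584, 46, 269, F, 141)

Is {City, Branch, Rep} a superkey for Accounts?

No

Two distinct rows share (City=584, Branch=46, Rep=F), so {City, Branch, Rep} does not determine every attribute — not a superkey.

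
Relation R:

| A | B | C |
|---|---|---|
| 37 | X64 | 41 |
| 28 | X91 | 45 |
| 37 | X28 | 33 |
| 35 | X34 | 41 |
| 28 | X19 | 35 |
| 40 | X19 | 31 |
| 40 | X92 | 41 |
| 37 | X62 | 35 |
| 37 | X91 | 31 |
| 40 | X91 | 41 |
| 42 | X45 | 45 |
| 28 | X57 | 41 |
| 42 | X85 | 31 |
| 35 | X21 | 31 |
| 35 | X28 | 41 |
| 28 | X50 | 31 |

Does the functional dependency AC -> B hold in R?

(A=37, C=41): 1 row → B = X64 ✓
(A=28, C=45): 1 row → B = X91 ✓
(A=37, C=33): 1 row → B = X28 ✓
(A=35, C=41): 2 rows → B takes values {X34, X28} — violation
(A=28, C=35): 1 row → B = X19 ✓
(A=40, C=31): 1 row → B = X19 ✓
(A=40, C=41): 2 rows → B takes values {X92, X91} — violation
(A=37, C=35): 1 row → B = X62 ✓
(A=37, C=31): 1 row → B = X91 ✓
(A=42, C=45): 1 row → B = X45 ✓
(A=28, C=41): 1 row → B = X57 ✓
(A=42, C=31): 1 row → B = X85 ✓
(A=35, C=31): 1 row → B = X21 ✓
(A=28, C=31): 1 row → B = X50 ✓
Two rows agree on AC but differ on B, so AC -> B does not hold.

No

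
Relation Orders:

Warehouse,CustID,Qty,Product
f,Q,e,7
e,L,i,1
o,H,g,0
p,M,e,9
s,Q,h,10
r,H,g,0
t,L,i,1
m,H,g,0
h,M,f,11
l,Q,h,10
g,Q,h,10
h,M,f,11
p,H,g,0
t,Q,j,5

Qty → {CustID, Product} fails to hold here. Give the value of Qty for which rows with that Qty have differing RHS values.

e

Qty=e: 2 rows → {CustID,Product} takes values {(Q, 7), (M, 9)} — violation
Qty=i: 2 rows → {CustID,Product} = (L, 1), (L, 1) ✓
Qty=g: 4 rows → {CustID,Product} = (H, 0), (H, 0), (H, 0), (H, 0) ✓
Qty=h: 3 rows → {CustID,Product} = (Q, 10), (Q, 10), (Q, 10) ✓
Qty=f: 2 rows → {CustID,Product} = (M, 11), (M, 11) ✓
Qty=j: 1 row → {CustID,Product} = (Q, 5) ✓
The only Qty value with inconsistent RHS is Qty=e.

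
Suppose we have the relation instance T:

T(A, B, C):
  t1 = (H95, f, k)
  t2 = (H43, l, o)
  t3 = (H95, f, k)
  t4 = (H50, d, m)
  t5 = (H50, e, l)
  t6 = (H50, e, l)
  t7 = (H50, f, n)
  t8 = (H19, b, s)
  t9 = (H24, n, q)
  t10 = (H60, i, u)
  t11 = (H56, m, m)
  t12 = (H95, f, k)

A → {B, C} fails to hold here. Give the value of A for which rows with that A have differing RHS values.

A=H95: rows 1, 3, 12 → {B,C} = (f, k), (f, k), (f, k) ✓
A=H43: row 2 → {B,C} = (l, o) ✓
A=H50: rows 4, 5, 6, 7 → {B,C} takes values {(d, m), (e, l), (f, n)} — violation
A=H19: row 8 → {B,C} = (b, s) ✓
A=H24: row 9 → {B,C} = (n, q) ✓
A=H60: row 10 → {B,C} = (i, u) ✓
A=H56: row 11 → {B,C} = (m, m) ✓
The only A value with inconsistent RHS is A=H50.

H50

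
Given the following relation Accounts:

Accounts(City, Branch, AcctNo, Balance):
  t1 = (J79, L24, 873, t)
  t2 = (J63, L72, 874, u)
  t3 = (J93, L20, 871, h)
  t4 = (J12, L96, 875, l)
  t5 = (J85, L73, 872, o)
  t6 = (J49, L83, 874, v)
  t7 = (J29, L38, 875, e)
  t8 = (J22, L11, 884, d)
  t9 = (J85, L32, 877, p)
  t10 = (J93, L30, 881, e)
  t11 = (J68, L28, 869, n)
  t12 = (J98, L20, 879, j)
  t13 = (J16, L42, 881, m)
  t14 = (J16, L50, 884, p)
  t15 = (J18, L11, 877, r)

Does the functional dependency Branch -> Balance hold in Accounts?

No

Branch=L24: row 1 → Balance = t ✓
Branch=L72: row 2 → Balance = u ✓
Branch=L20: rows 3, 12 → Balance takes values {h, j} — violation
Branch=L96: row 4 → Balance = l ✓
Branch=L73: row 5 → Balance = o ✓
Branch=L83: row 6 → Balance = v ✓
Branch=L38: row 7 → Balance = e ✓
Branch=L11: rows 8, 15 → Balance takes values {d, r} — violation
Branch=L32: row 9 → Balance = p ✓
Branch=L30: row 10 → Balance = e ✓
Branch=L28: row 11 → Balance = n ✓
Branch=L42: row 13 → Balance = m ✓
Branch=L50: row 14 → Balance = p ✓
Two rows agree on Branch but differ on Balance, so Branch -> Balance does not hold.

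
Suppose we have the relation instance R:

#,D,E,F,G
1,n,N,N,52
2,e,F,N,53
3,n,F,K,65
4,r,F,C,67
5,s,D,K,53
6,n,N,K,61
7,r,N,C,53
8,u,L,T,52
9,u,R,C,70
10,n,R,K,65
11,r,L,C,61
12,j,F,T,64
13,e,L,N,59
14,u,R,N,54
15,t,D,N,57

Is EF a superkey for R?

Yes

All 15 rows have distinct EF values, so EF → (all attributes) holds and EF is a superkey.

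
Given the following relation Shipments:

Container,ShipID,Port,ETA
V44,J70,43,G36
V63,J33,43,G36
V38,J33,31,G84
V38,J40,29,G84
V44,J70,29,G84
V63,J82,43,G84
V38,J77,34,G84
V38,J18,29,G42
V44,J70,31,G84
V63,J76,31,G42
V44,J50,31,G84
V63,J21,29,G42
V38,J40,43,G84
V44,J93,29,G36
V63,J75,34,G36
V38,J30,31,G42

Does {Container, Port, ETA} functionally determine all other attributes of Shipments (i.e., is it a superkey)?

No

Two distinct rows share (Container=V44, Port=31, ETA=G84), so {Container, Port, ETA} does not determine every attribute — not a superkey.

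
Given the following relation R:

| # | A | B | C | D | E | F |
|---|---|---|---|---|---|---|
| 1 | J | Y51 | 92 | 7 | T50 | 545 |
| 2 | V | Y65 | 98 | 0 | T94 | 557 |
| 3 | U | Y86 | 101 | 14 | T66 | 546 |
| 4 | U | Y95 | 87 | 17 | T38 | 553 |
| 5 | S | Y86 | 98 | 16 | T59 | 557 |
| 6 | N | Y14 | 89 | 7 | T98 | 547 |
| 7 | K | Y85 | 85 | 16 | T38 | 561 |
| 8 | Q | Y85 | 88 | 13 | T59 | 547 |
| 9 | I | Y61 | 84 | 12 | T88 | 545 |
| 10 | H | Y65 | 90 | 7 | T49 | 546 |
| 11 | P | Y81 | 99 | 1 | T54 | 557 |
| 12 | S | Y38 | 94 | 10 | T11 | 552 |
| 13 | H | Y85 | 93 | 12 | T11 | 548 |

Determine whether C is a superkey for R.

No

Rows 2 and 5 have the same C value C=98 but are distinct tuples, so C does not determine every attribute — not a superkey.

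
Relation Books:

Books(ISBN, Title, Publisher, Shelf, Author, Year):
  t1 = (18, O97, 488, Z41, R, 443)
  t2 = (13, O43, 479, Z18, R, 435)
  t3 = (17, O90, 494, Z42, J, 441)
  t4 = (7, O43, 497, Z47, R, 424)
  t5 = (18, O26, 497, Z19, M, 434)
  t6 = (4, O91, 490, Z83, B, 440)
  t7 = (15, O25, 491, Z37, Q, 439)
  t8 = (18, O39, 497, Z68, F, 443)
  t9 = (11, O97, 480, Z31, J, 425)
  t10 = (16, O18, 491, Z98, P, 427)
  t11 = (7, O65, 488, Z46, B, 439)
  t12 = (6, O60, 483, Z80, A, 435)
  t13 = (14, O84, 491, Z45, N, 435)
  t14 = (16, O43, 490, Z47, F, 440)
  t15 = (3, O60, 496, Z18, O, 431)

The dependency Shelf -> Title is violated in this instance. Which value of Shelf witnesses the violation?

Shelf=Z41: row 1 → Title = O97 ✓
Shelf=Z18: rows 2, 15 → Title takes values {O43, O60} — violation
Shelf=Z42: row 3 → Title = O90 ✓
Shelf=Z47: rows 4, 14 → Title = O43, O43 ✓
Shelf=Z19: row 5 → Title = O26 ✓
Shelf=Z83: row 6 → Title = O91 ✓
Shelf=Z37: row 7 → Title = O25 ✓
Shelf=Z68: row 8 → Title = O39 ✓
Shelf=Z31: row 9 → Title = O97 ✓
Shelf=Z98: row 10 → Title = O18 ✓
Shelf=Z46: row 11 → Title = O65 ✓
Shelf=Z80: row 12 → Title = O60 ✓
Shelf=Z45: row 13 → Title = O84 ✓
The only Shelf value with inconsistent Title is Shelf=Z18.

Z18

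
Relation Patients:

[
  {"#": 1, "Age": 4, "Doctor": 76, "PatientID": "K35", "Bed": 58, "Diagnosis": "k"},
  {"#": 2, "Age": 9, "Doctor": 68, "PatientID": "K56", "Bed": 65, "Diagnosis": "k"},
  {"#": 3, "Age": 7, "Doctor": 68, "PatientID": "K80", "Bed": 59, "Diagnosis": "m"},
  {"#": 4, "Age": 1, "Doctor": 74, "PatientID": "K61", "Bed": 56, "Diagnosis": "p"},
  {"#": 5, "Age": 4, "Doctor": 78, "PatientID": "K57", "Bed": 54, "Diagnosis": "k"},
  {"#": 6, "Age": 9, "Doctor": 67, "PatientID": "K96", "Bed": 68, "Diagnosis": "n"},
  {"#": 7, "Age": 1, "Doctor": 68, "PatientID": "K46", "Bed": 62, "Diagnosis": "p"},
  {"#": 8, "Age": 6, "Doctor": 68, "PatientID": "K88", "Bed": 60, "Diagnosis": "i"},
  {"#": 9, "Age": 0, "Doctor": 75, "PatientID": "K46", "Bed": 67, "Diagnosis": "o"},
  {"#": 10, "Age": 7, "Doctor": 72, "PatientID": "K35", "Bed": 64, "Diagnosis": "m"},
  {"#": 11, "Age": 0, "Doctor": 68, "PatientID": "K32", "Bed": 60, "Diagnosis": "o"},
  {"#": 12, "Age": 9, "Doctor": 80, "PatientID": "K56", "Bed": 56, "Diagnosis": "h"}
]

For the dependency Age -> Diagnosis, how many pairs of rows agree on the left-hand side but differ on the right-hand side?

3

Age=4: all 2 rows agree on Diagnosis — 0 pairs.
Age=9: violating pairs (2,6), (2,12), (6,12) — 3 pairs.
Age=7: all 2 rows agree on Diagnosis — 0 pairs.
Age=1: all 2 rows agree on Diagnosis — 0 pairs.
Age=0: all 2 rows agree on Diagnosis — 0 pairs.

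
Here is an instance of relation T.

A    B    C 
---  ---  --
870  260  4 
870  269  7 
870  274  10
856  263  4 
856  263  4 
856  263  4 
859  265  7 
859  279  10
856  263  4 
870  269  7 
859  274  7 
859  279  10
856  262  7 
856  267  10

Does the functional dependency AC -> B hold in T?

(A=870, C=4): 1 row → B = 260 ✓
(A=870, C=7): 2 rows → B = 269, 269 ✓
(A=870, C=10): 1 row → B = 274 ✓
(A=856, C=4): 4 rows → B = 263, 263, 263, 263 ✓
(A=859, C=7): 2 rows → B takes values {265, 274} — violation
(A=859, C=10): 2 rows → B = 279, 279 ✓
(A=856, C=7): 1 row → B = 262 ✓
(A=856, C=10): 1 row → B = 267 ✓
Two rows agree on AC but differ on B, so AC -> B does not hold.

No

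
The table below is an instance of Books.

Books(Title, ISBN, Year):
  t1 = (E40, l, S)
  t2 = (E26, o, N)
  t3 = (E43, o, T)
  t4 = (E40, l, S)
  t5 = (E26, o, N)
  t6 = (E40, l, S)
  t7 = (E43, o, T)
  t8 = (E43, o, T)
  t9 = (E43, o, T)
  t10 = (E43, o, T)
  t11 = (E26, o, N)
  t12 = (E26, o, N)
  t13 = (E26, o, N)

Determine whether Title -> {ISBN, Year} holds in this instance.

Title=E40: rows 1, 4, 6 → {ISBN,Year} = (l, S), (l, S), (l, S) ✓
Title=E26: rows 2, 5, 11, 12, 13 → {ISBN,Year} = (o, N), (o, N), (o, N), (o, N), (o, N) ✓
Title=E43: rows 3, 7, 8, 9, 10 → {ISBN,Year} = (o, T), (o, T), (o, T), (o, T), (o, T) ✓
Every Title value is associated with a single {ISBN, Year} value, so Title -> {ISBN, Year} holds.

Yes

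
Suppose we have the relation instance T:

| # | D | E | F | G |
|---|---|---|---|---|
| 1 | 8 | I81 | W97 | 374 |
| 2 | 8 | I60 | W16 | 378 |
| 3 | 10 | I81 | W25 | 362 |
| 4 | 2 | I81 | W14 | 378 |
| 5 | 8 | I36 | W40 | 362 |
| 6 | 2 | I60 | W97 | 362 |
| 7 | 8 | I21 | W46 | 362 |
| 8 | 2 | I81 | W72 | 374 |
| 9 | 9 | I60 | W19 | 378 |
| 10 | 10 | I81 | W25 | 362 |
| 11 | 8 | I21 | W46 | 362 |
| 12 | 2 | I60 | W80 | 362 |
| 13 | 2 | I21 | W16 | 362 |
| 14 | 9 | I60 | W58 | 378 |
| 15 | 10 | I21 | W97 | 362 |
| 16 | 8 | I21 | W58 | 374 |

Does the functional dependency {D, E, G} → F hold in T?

No

(D=8, E=I81, G=374): row 1 → F = W97 ✓
(D=8, E=I60, G=378): row 2 → F = W16 ✓
(D=10, E=I81, G=362): rows 3, 10 → F = W25, W25 ✓
(D=2, E=I81, G=378): row 4 → F = W14 ✓
(D=8, E=I36, G=362): row 5 → F = W40 ✓
(D=2, E=I60, G=362): rows 6, 12 → F takes values {W97, W80} — violation
(D=8, E=I21, G=362): rows 7, 11 → F = W46, W46 ✓
(D=2, E=I81, G=374): row 8 → F = W72 ✓
(D=9, E=I60, G=378): rows 9, 14 → F takes values {W19, W58} — violation
(D=2, E=I21, G=362): row 13 → F = W16 ✓
(D=10, E=I21, G=362): row 15 → F = W97 ✓
(D=8, E=I21, G=374): row 16 → F = W58 ✓
Two rows agree on {D, E, G} but differ on F, so {D, E, G} → F does not hold.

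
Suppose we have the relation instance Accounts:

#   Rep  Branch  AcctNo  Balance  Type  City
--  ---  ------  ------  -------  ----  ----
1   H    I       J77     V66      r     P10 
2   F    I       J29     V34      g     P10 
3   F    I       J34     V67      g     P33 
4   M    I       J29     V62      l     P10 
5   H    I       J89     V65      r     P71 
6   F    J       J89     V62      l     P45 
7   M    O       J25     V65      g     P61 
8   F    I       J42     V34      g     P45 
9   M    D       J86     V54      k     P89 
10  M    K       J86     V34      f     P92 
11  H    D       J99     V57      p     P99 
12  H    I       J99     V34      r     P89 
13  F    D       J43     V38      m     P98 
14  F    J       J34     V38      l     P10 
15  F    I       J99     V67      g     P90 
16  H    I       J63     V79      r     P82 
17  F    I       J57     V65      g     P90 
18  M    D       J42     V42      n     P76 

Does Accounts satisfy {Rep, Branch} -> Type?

No

(Rep=H, Branch=I): rows 1, 5, 12, 16 → Type = r, r, r, r ✓
(Rep=F, Branch=I): rows 2, 3, 8, 15, 17 → Type = g, g, g, g, g ✓
(Rep=M, Branch=I): row 4 → Type = l ✓
(Rep=F, Branch=J): rows 6, 14 → Type = l, l ✓
(Rep=M, Branch=O): row 7 → Type = g ✓
(Rep=M, Branch=D): rows 9, 18 → Type takes values {k, n} — violation
(Rep=M, Branch=K): row 10 → Type = f ✓
(Rep=H, Branch=D): row 11 → Type = p ✓
(Rep=F, Branch=D): row 13 → Type = m ✓
Two rows agree on {Rep, Branch} but differ on Type, so {Rep, Branch} -> Type does not hold.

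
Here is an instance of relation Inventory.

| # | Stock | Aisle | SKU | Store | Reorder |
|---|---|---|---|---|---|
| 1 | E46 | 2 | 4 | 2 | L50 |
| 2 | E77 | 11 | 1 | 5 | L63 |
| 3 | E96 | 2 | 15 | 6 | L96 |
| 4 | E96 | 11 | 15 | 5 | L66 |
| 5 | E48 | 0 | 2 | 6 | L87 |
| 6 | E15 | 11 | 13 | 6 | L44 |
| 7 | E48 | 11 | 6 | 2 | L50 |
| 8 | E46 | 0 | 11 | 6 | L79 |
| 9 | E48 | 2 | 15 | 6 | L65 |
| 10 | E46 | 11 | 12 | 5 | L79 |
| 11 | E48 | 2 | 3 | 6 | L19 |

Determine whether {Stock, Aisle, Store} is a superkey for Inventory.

No

Rows 9 and 11 have the same {Stock, Aisle, Store} value (Stock=E48, Aisle=2, Store=6) but are distinct tuples, so {Stock, Aisle, Store} does not determine every attribute — not a superkey.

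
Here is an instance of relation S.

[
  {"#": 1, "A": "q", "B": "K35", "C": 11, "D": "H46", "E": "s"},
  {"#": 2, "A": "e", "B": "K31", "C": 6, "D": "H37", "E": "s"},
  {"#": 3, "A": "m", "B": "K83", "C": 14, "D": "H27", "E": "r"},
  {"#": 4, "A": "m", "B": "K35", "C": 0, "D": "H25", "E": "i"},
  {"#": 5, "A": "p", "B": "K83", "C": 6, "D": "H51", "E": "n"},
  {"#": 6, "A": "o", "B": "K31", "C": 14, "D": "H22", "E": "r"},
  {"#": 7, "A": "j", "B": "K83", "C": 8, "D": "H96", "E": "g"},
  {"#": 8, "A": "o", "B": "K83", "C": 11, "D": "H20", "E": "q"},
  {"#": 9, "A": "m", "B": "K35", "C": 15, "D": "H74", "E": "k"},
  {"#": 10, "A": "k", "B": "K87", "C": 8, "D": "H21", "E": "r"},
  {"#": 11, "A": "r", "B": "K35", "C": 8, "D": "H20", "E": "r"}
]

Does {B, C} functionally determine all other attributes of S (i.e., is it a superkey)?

Yes

All 11 rows have distinct {B, C} values, so {B, C} → (all attributes) holds and {B, C} is a superkey.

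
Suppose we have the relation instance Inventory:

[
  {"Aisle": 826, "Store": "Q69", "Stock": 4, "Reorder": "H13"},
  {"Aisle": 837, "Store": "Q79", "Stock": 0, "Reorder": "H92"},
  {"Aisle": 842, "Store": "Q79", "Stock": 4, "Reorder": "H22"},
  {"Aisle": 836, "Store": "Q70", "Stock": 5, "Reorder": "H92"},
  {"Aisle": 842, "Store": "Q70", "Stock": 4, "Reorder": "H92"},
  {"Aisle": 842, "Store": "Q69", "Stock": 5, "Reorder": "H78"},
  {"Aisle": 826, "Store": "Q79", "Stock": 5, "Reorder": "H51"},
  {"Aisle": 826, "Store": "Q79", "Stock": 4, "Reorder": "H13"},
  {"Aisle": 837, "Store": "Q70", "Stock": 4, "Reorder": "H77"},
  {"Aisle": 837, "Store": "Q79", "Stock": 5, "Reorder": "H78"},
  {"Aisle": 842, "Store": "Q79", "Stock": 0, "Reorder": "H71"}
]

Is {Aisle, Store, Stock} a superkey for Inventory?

All 11 rows have distinct {Aisle, Store, Stock} values, so {Aisle, Store, Stock} → (all attributes) holds and {Aisle, Store, Stock} is a superkey.

Yes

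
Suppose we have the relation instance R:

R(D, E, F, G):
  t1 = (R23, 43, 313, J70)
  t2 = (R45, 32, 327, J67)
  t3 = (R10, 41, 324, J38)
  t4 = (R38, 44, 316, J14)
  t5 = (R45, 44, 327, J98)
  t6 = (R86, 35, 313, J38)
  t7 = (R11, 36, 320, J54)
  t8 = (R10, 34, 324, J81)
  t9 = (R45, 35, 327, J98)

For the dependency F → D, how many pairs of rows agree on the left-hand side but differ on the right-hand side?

1

F=313: violating pairs (1,6) — 1 pair.
F=327: all 3 rows agree on D — 0 pairs.
F=324: all 2 rows agree on D — 0 pairs.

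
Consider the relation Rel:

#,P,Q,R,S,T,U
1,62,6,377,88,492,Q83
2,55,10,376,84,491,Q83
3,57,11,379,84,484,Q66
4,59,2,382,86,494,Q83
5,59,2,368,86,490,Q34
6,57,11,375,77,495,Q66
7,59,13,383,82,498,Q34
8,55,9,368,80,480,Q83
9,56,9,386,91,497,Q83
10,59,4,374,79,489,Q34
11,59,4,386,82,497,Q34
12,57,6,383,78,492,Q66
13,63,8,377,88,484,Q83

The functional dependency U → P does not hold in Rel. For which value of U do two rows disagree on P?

U=Q83: rows 1, 2, 4, 8, 9, 13 → P takes values {62, 55, 59, 56, 63} — violation
U=Q66: rows 3, 6, 12 → P = 57, 57, 57 ✓
U=Q34: rows 5, 7, 10, 11 → P = 59, 59, 59, 59 ✓
The only U value with inconsistent P is U=Q83.

Q83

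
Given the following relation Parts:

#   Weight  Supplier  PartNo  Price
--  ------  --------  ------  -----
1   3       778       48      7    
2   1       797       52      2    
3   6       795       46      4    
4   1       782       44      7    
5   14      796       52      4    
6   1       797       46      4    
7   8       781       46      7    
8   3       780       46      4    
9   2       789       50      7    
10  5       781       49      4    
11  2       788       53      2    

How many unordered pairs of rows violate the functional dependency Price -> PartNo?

Price=7: violating pairs (1,4), (1,7), (1,9), (4,7), (4,9), (7,9) — 6 pairs.
Price=2: violating pairs (2,11) — 1 pair.
Price=4: violating pairs (3,5), (3,10), (5,6), (5,8), (5,10), (6,10), (8,10) — 7 pairs.

14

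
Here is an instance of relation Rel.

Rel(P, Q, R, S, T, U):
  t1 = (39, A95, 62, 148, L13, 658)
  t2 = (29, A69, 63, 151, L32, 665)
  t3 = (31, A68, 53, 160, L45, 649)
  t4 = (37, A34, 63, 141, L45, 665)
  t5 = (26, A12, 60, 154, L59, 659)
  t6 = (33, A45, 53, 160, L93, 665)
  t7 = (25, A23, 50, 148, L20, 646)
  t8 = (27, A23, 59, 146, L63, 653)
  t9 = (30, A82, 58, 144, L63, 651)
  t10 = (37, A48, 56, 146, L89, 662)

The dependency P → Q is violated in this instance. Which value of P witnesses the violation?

P=39: row 1 → Q = A95 ✓
P=29: row 2 → Q = A69 ✓
P=31: row 3 → Q = A68 ✓
P=37: rows 4, 10 → Q takes values {A34, A48} — violation
P=26: row 5 → Q = A12 ✓
P=33: row 6 → Q = A45 ✓
P=25: row 7 → Q = A23 ✓
P=27: row 8 → Q = A23 ✓
P=30: row 9 → Q = A82 ✓
The only P value with inconsistent Q is P=37.

37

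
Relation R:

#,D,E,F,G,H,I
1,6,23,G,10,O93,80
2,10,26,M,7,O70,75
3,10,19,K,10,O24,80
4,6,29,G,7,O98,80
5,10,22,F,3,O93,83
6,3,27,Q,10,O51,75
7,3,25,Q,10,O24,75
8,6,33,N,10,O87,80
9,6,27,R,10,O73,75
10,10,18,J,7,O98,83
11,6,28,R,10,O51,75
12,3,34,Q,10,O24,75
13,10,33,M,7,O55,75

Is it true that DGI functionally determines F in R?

(D=6, G=10, I=80): rows 1, 8 → F takes values {G, N} — violation
(D=10, G=7, I=75): rows 2, 13 → F = M, M ✓
(D=10, G=10, I=80): row 3 → F = K ✓
(D=6, G=7, I=80): row 4 → F = G ✓
(D=10, G=3, I=83): row 5 → F = F ✓
(D=3, G=10, I=75): rows 6, 7, 12 → F = Q, Q, Q ✓
(D=6, G=10, I=75): rows 9, 11 → F = R, R ✓
(D=10, G=7, I=83): row 10 → F = J ✓
Two rows agree on DGI but differ on F, so DGI → F does not hold.

No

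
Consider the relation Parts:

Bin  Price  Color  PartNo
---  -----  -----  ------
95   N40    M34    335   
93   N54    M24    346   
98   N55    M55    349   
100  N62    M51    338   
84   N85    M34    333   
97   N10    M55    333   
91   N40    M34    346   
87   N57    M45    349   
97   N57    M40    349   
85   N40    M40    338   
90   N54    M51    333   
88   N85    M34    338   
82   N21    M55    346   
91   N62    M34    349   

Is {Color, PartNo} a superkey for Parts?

Yes

All 14 rows have distinct {Color, PartNo} values, so {Color, PartNo} → (all attributes) holds and {Color, PartNo} is a superkey.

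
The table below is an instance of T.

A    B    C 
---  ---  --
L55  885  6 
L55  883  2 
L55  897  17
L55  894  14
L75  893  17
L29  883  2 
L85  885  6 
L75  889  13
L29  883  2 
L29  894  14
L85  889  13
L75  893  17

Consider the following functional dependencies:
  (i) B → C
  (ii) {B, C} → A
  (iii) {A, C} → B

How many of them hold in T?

(i) B → C: every LHS value maps to a single RHS value — holds.
(ii) {B, C} → A: (B=885, C=6): 2 rows → A takes values {L55, L85} — violation; (B=883, C=2): 3 rows → A takes values {L55, L29} — violation; (B=894, C=14): 2 rows → A takes values {L55, L29} — violation; (B=889, C=13): 2 rows → A takes values {L75, L85} — violation — fails.
(iii) {A, C} → B: every LHS value maps to a single RHS value — holds.
2 of the 3 dependencies hold.

2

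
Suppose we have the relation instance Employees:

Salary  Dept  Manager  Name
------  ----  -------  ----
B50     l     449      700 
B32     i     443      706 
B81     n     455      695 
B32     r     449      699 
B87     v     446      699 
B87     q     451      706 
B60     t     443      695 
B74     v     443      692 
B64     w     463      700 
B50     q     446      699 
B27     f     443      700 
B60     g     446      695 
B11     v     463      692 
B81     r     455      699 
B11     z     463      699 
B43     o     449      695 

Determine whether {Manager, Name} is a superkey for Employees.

Two distinct rows share (Manager=446, Name=699), so {Manager, Name} does not determine every attribute — not a superkey.

No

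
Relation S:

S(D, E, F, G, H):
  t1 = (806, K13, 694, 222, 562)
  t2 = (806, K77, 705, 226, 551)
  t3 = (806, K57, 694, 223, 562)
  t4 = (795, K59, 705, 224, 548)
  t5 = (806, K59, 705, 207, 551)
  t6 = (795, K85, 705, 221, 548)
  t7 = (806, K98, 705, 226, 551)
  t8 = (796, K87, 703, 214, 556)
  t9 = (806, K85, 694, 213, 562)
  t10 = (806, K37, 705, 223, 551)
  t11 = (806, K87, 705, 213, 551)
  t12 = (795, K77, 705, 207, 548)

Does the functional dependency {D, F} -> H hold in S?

Yes

(D=806, F=694): rows 1, 3, 9 → H = 562, 562, 562 ✓
(D=806, F=705): rows 2, 5, 7, 10, 11 → H = 551, 551, 551, 551, 551 ✓
(D=795, F=705): rows 4, 6, 12 → H = 548, 548, 548 ✓
(D=796, F=703): row 8 → H = 556 ✓
Every {D, F} value is associated with a single H value, so {D, F} -> H holds.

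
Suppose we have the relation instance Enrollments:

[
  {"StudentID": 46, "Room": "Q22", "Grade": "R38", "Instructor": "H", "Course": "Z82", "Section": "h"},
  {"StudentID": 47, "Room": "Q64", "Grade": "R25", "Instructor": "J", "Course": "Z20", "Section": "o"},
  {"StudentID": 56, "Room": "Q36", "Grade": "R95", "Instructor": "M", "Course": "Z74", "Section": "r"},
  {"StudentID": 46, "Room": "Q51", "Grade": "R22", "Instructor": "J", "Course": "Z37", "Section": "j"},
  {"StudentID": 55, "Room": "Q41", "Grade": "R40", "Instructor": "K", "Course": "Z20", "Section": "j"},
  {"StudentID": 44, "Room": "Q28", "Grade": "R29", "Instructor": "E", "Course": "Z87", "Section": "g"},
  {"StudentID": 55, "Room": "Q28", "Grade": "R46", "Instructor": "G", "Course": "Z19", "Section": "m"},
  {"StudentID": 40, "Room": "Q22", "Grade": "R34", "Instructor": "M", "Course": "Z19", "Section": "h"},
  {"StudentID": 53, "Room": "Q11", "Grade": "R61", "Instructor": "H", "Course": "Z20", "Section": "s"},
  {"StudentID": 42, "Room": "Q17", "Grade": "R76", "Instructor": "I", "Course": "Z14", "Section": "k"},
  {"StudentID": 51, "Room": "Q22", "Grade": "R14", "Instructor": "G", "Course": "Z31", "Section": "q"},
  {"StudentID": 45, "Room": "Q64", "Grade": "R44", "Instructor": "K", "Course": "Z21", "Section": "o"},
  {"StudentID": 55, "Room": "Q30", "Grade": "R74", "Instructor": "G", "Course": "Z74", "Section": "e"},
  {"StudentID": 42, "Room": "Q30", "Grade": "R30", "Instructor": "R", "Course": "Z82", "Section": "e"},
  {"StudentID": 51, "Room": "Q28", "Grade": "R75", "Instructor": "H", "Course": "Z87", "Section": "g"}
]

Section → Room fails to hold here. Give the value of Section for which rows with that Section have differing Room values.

j

Section=h: 2 rows → Room = Q22, Q22 ✓
Section=o: 2 rows → Room = Q64, Q64 ✓
Section=r: 1 row → Room = Q36 ✓
Section=j: 2 rows → Room takes values {Q51, Q41} — violation
Section=g: 2 rows → Room = Q28, Q28 ✓
Section=m: 1 row → Room = Q28 ✓
Section=s: 1 row → Room = Q11 ✓
Section=k: 1 row → Room = Q17 ✓
Section=q: 1 row → Room = Q22 ✓
Section=e: 2 rows → Room = Q30, Q30 ✓
The only Section value with inconsistent Room is Section=j.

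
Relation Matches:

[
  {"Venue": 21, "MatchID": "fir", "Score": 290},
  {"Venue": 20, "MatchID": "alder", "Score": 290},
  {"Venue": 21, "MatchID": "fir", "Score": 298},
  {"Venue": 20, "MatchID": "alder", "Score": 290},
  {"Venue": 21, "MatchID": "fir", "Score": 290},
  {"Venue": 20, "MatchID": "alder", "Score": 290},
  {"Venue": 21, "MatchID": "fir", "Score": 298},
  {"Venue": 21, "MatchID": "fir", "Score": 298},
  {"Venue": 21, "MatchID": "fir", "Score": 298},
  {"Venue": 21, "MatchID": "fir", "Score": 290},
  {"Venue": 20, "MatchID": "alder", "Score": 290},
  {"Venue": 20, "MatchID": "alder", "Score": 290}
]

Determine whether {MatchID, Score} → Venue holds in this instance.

Yes

(MatchID=fir, Score=290): 3 rows → Venue = 21, 21, 21 ✓
(MatchID=alder, Score=290): 5 rows → Venue = 20, 20, 20, 20, 20 ✓
(MatchID=fir, Score=298): 4 rows → Venue = 21, 21, 21, 21 ✓
Every {MatchID, Score} value is associated with a single Venue value, so {MatchID, Score} → Venue holds.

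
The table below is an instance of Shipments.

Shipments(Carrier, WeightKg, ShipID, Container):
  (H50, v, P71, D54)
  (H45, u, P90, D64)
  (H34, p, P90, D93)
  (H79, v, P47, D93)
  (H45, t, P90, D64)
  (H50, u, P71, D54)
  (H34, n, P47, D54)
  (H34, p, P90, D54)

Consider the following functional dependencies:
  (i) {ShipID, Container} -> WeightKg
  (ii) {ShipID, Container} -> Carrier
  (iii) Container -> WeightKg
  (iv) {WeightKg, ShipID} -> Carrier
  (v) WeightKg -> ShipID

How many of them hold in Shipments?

(i) {ShipID, Container} -> WeightKg: (ShipID=P71, Container=D54): 2 rows → WeightKg takes values {v, u} — violation; (ShipID=P90, Container=D64): 2 rows → WeightKg takes values {u, t} — violation — fails.
(ii) {ShipID, Container} -> Carrier: every LHS value maps to a single RHS value — holds.
(iii) Container -> WeightKg: Container=D54: 4 rows → WeightKg takes values {v, u, n, p} — violation; Container=D64: 2 rows → WeightKg takes values {u, t} — violation; Container=D93: 2 rows → WeightKg takes values {p, v} — violation — fails.
(iv) {WeightKg, ShipID} -> Carrier: every LHS value maps to a single RHS value — holds.
(v) WeightKg -> ShipID: WeightKg=v: 2 rows → ShipID takes values {P71, P47} — violation; WeightKg=u: 2 rows → ShipID takes values {P90, P71} — violation — fails.
2 of the 5 dependencies hold.

2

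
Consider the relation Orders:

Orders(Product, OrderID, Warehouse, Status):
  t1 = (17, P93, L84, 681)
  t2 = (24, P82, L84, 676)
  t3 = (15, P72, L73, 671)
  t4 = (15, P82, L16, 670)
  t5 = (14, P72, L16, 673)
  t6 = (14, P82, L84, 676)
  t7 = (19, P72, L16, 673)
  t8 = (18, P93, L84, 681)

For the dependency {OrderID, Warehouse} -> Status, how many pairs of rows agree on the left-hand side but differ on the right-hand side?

(OrderID=P93, Warehouse=L84): all 2 rows agree on Status — 0 pairs.
(OrderID=P82, Warehouse=L84): all 2 rows agree on Status — 0 pairs.
(OrderID=P72, Warehouse=L16): all 2 rows agree on Status — 0 pairs.

0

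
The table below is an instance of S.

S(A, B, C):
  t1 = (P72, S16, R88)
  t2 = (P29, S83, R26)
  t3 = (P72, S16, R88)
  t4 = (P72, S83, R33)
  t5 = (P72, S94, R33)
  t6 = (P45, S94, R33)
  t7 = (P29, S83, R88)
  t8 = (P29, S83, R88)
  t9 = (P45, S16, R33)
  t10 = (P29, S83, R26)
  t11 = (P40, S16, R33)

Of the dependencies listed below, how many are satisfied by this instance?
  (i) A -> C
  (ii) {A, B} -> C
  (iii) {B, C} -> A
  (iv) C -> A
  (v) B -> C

0

(i) A -> C: A=P72: rows 1, 3, 4, 5 → C takes values {R88, R33} — violation; A=P29: rows 2, 7, 8, 10 → C takes values {R26, R88} — violation — fails.
(ii) {A, B} -> C: (A=P29, B=S83): rows 2, 7, 8, 10 → C takes values {R26, R88} — violation — fails.
(iii) {B, C} -> A: (B=S94, C=R33): rows 5, 6 → A takes values {P72, P45} — violation; (B=S16, C=R33): rows 9, 11 → A takes values {P45, P40} — violation — fails.
(iv) C -> A: C=R88: rows 1, 3, 7, 8 → A takes values {P72, P29} — violation; C=R33: rows 4, 5, 6, 9, 11 → A takes values {P72, P45, P40} — violation — fails.
(v) B -> C: B=S16: rows 1, 3, 9, 11 → C takes values {R88, R33} — violation; B=S83: rows 2, 4, 7, 8, 10 → C takes values {R26, R33, R88} — violation — fails.
None of the 5 dependencies hold.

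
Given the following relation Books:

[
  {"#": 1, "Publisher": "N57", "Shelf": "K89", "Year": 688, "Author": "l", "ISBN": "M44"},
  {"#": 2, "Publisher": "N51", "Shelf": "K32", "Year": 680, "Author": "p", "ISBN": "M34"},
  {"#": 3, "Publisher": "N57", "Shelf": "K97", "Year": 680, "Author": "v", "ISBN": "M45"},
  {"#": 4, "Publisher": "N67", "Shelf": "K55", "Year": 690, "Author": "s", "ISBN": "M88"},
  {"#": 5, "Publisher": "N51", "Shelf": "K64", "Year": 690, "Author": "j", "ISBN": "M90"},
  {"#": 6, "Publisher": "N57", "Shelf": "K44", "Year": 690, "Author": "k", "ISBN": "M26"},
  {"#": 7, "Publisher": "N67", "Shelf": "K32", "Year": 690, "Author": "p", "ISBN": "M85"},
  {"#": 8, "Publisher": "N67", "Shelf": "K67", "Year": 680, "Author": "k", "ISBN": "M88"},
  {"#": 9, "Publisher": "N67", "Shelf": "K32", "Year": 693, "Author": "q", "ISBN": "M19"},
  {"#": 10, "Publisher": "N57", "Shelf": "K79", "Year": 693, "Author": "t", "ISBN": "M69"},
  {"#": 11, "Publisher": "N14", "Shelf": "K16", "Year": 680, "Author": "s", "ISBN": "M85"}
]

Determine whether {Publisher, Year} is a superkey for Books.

No

Rows 4 and 7 have the same {Publisher, Year} value (Publisher=N67, Year=690) but are distinct tuples, so {Publisher, Year} does not determine every attribute — not a superkey.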